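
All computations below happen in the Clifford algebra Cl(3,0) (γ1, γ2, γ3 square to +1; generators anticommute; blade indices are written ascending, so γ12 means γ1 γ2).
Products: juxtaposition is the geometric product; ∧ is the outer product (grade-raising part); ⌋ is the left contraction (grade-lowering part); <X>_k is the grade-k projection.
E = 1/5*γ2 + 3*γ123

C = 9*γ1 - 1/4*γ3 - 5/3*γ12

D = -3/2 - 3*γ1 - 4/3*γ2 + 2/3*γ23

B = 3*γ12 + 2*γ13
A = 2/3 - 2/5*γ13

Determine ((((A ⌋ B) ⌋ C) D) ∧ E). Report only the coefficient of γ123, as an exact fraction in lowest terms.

step 1: 4/5 + 2*γ12 + 4/3*γ13
step 2: 10/3 + 36/5*γ1 - 1/5*γ3 - 4/3*γ12
step 3: -133/5 - 856/45*γ1 - 374/45*γ2 + 3/10*γ3 - 38/5*γ12 - 67/45*γ13 + 88/45*γ23 + 24/5*γ123
step 4: -133/25*γ2 - 856/225*γ12 - 3/50*γ23 - 17888/225*γ123
Answer: -17888/225


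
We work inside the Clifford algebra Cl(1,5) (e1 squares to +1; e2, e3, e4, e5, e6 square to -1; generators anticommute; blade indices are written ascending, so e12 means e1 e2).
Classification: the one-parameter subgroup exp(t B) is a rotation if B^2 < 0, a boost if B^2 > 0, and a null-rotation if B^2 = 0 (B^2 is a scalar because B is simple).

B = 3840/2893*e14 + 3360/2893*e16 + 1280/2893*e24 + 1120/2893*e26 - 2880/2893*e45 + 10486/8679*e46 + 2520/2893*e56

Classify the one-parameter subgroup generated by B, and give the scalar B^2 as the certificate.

B^2 term by term: the squares give (3840/2893)^2*(e14)^2 + (3360/2893)^2*(e16)^2 + (1280/2893)^2*(e24)^2 + (1120/2893)^2*(e26)^2 + (-2880/2893)^2*(e45)^2 + (10486/8679)^2*(e46)^2 + (2520/2893)^2*(e56)^2 = 14745600/8369449*(+1) + 11289600/8369449*(+1) + 1638400/8369449*(-1) + 1254400/8369449*(-1) + 8294400/8369449*(-1) + 109956196/75325041*(-1) + 6350400/8369449*(-1) = -4/9 (each basis 2-blade squares to minus the product of its generators' squares); cross terms between blades sharing an index anticommute and cancel; the commuting (index-disjoint) pairs give grade-4 terms 2*c*c'*(blade product), which cancel blade by blade — e1246: -8601600/8369449 + 8601600/8369449 = 0; e1456: 19353600/8369449 - 19353600/8369449 = 0; e2456: 6451200/8369449 - 6451200/8369449 = 0 — confirming B is simple. So B^2 = -4/9.
Answer: rotation, certificate B^2 = -4/9. The scalar -4/9 is the complete invariant here: its sign names the subgroup type.


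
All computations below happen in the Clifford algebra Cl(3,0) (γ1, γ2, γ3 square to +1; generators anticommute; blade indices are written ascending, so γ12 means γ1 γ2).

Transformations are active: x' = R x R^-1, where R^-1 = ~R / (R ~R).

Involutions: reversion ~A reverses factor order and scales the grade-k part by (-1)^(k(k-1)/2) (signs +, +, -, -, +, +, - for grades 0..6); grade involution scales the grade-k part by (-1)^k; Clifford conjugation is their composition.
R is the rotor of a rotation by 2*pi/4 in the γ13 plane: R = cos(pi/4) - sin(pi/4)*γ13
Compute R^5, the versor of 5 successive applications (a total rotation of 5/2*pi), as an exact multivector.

Half-angle bookkeeping: 5 applications in γ13 add up to rotor phase 5*pi/4 = 5*pi/4, so R^5 = cos(5*pi/4) - sin(5*pi/4)*γ13.
cos(5*pi/4) = -sqrt(2)/2 and sin(5*pi/4) = -sqrt(2)/2, so R^5 = -sqrt(2)/2 + sqrt(2)/2*γ13. The net rotation is 1/2*pi (after discarding 1 full turn, each of which contributes a factor -1 to the rotor); the rotor keeps the half-angle phase exactly.
Answer: -sqrt(2)/2 + sqrt(2)/2*γ13


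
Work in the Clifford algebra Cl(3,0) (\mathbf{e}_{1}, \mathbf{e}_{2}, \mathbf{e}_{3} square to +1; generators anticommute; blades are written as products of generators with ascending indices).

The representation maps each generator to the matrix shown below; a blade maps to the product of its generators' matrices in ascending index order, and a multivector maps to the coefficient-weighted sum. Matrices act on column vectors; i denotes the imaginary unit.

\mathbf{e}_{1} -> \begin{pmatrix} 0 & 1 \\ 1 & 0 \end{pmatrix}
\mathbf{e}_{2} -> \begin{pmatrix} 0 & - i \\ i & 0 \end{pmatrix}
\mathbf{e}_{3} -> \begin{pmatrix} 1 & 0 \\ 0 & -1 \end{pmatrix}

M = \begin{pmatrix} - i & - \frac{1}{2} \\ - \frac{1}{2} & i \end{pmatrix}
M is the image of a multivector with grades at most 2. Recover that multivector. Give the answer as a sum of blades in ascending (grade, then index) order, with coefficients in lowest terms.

Method: 1, rho(e_{1}), rho(e_{2}), rho(e_{3}) form a trace-orthogonal basis of the 2x2 complex matrices (tr(X Y) = 2 if X = Y, else 0), so M = m0*1 + m1*rho(e_{1}) + m2*rho(e_{2}) + m3*rho(e_{3}) with m0 = tr(M)/2 = 0, m1 = tr(M rho(e_{1}))/2 = - \frac{1}{2}, m2 = tr(M rho(e_{2}))/2 = 0, m3 = tr(M rho(e_{3}))/2 = - i.
Multiplying table entries, the bivector images are rho(e_{1} e_{2}) = i*rho(e_{3}), rho(e_{1} e_{3}) = -i*rho(e_{2}), rho(e_{2} e_{3}) = i*rho(e_{1}); with real blade coefficients the real parts of m0..m3 are the coefficients of 1, e_{1}, e_{2}, e_{3} and the imaginary parts give the bivectors (e_{2} e_{3}: Im m1, e_{1} e_{3}: -Im m2, e_{1} e_{2}: Im m3).
Answer: -\frac{1}{2} e_{1} - e_{1} e_{2}


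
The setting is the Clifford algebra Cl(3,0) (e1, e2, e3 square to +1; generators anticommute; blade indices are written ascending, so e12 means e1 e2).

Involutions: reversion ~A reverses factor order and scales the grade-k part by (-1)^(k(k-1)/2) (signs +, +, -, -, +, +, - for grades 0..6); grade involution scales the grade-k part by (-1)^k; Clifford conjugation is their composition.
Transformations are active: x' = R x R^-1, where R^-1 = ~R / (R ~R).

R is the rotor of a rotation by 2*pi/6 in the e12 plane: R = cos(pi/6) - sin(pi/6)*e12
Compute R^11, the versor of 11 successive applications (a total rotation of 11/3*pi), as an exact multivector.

Because a rotor carries half the rotation angle, composing 11 copies of this e12-plane rotor multiplies the phase: 11*(pi/6) = 11*pi/6, hence R^11 = cos(11*pi/6) - sin(11*pi/6)*e12.
cos(11*pi/6) = sqrt(3)/2 and sin(11*pi/6) = -1/2, so R^11 = sqrt(3)/2 + 1/2*e12. The net rotation is 5/3*pi (after discarding 1 full turn, each of which contributes a factor -1 to the rotor); the rotor keeps the half-angle phase exactly.
Answer: sqrt(3)/2 + 1/2*e12


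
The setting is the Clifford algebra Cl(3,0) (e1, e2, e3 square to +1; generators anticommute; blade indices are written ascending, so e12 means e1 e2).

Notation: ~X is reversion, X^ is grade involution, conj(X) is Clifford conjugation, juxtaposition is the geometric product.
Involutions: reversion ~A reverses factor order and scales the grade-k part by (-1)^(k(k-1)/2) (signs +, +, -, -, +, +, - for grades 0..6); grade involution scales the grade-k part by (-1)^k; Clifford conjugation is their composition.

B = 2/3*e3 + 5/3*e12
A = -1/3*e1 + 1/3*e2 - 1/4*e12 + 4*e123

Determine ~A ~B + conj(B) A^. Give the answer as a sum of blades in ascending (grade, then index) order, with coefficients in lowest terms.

first term: 5/12 + 5/9*e1 + 5/9*e2 - 20/3*e3 - 8/3*e12 - 2/9*e13 + 2/9*e23 + 1/6*e123
second term: -5/12 + 5/9*e1 + 5/9*e2 - 20/3*e3 + 8/3*e12 + 2/9*e13 - 2/9*e23 + 1/6*e123
Answer: 10/9*e1 + 10/9*e2 - 40/3*e3 + 1/3*e123


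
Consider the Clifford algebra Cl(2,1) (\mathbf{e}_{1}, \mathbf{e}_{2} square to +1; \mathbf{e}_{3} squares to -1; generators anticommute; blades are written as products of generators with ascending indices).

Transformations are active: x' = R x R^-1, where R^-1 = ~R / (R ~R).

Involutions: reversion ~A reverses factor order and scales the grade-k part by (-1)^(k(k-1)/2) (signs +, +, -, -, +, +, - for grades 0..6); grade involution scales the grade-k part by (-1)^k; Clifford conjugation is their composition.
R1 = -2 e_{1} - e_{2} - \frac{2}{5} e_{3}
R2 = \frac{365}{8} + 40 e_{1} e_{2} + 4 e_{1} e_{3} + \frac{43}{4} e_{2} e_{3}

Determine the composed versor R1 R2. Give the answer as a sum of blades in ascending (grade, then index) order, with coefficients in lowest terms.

Distribute over the terms of R1 (each basis-blade product reordered to ascending indices, repeated generators contracted through their squares):
(-2 e_{1}) R2 = -\frac{365}{4} e_{1} - 80 e_{2} - 8 e_{3} - \frac{43}{2} e_{1} e_{2} e_{3}
(-e_{2}) R2 = 40 e_{1} - \frac{365}{8} e_{2} - \frac{43}{4} e_{3} + 4 e_{1} e_{2} e_{3}
(-\frac{2}{5} e_{3}) R2 = -\frac{8}{5} e_{1} - \frac{43}{10} e_{2} - \frac{73}{4} e_{3} - 16 e_{1} e_{2} e_{3}
Summing the partial products and collecting blades:
Answer: -\frac{1057}{20} e_{1} - \frac{5197}{40} e_{2} - 37 e_{3} - \frac{67}{2} e_{1} e_{2} e_{3}


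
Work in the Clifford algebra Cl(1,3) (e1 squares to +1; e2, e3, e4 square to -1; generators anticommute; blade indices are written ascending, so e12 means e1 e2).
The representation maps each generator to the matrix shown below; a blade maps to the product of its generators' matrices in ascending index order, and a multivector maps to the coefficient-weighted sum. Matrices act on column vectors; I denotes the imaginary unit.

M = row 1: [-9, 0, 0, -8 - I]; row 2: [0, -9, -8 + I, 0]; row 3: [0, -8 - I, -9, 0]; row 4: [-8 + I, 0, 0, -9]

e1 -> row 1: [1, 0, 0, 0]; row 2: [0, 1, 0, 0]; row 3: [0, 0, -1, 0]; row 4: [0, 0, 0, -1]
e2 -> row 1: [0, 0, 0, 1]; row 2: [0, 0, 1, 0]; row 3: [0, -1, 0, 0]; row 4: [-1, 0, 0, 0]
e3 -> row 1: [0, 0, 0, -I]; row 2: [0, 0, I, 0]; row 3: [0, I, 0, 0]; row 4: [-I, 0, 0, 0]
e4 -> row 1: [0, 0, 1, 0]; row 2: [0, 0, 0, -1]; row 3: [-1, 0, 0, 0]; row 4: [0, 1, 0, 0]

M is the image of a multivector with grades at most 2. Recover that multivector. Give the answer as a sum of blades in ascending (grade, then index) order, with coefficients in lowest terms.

Method: the blade images are trace-orthogonal — tr(rho(e_A) rho(e_B)^-1) = 4 if A = B and 0 otherwise — and rho(e_A)^-1 = (e_A)^2 * rho(e_A) with (e_A)^2 = +1 or -1, so the coefficient of e_A in the preimage is (e_A)^2 * tr(M rho(e_A))/4.
Nonzero projections over blades of grade <= 2: 1: (1)^2 = +1, tr(M 1) = -36, coefficient -9; e12: (e12)^2 = +1, tr(M rho(e12)) = -32, coefficient -8; e13: (e13)^2 = +1, tr(M rho(e13)) = 4, coefficient 1. Every other blade of grade <= 2 projects to 0.
Answer: -9 - 8*e12 + e13


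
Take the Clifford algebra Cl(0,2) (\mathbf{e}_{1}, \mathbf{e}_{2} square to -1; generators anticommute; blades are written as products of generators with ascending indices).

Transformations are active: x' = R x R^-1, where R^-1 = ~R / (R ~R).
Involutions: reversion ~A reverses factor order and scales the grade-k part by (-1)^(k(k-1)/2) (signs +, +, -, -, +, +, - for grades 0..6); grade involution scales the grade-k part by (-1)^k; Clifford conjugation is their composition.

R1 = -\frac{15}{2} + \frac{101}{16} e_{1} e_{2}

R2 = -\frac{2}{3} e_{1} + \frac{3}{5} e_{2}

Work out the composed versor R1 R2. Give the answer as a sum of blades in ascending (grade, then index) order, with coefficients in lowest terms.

Distribute over the terms of R1 (each basis-blade product reordered to ascending indices, repeated generators contracted through their squares):
(-\frac{15}{2}) R2 = 5 e_{1} - \frac{9}{2} e_{2}
(\frac{101}{16} e_{1} e_{2}) R2 = -\frac{303}{80} e_{1} - \frac{101}{24} e_{2}
Summing the partial products and collecting blades:
Answer: \frac{97}{80} e_{1} - \frac{209}{24} e_{2}


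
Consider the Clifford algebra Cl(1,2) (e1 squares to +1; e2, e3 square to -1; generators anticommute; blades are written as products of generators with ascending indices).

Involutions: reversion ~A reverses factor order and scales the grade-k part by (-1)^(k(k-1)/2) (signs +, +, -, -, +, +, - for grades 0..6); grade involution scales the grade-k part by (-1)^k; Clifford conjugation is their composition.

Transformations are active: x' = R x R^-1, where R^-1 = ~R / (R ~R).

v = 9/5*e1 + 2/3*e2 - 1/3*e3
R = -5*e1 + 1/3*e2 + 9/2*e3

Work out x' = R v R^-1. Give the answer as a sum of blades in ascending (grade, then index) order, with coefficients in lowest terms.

~R = -5*e1 + 1/3*e2 + 9/2*e3, and R ~R = 167/36, so R^-1 = ~R / (167/36).
R v = -139/18 - 59/15*e1 e2 - 193/30*e1 e3 - 28/9*e2 e3
Answer: 12397/835*e1 - 890/501*e2 - 7339/501*e3


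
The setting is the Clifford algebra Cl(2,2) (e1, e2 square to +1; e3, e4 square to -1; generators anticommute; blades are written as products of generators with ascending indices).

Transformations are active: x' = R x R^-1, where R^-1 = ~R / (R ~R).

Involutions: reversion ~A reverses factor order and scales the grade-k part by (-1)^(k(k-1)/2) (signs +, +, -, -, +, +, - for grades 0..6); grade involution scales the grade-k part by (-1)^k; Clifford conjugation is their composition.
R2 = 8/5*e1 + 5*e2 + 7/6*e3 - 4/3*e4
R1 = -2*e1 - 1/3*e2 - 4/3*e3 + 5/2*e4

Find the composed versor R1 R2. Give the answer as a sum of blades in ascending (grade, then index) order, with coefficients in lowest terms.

Distribute over the terms of R1 (each basis-blade product reordered to ascending indices, repeated generators contracted through their squares):
(-2*e1) R2 = -16/5 - 10*e1 e2 - 7/3*e1 e3 + 8/3*e1 e4
(-1/3*e2) R2 = -5/3 + 8/15*e1 e2 - 7/18*e2 e3 + 4/9*e2 e4
(-4/3*e3) R2 = 14/9 + 32/15*e1 e3 + 20/3*e2 e3 + 16/9*e3 e4
(5/2*e4) R2 = 10/3 - 4*e1 e4 - 25/2*e2 e4 - 35/12*e3 e4
Summing the partial products and collecting blades:
Answer: 1/45 - 142/15*e1 e2 - 1/5*e1 e3 - 4/3*e1 e4 + 113/18*e2 e3 - 217/18*e2 e4 - 41/36*e3 e4


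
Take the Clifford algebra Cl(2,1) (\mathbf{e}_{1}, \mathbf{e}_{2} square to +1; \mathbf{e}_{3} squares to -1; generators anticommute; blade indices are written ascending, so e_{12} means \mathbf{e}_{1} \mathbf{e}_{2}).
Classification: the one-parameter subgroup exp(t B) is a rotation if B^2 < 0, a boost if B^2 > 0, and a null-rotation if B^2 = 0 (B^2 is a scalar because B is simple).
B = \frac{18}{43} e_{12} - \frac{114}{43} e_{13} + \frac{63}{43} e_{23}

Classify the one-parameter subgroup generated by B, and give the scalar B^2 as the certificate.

B^2 term by term: the squares give (\frac{18}{43})^2*(e_{12})^2 + (-\frac{114}{43})^2*(e_{13})^2 + (\frac{63}{43})^2*(e_{23})^2 = \frac{324}{1849}*(-1) + \frac{12996}{1849}*(+1) + \frac{3969}{1849}*(+1) = 9 (each basis 2-blade squares to minus the product of its generators' squares); cross terms between blades sharing an index anticommute and cancel. So B^2 = 9.
Answer: boost, certificate B^2 = 9. Certificate logic: 9 is a conjugation-invariant scalar, so its sign fixes rotation versus boost versus null-rotation outright.


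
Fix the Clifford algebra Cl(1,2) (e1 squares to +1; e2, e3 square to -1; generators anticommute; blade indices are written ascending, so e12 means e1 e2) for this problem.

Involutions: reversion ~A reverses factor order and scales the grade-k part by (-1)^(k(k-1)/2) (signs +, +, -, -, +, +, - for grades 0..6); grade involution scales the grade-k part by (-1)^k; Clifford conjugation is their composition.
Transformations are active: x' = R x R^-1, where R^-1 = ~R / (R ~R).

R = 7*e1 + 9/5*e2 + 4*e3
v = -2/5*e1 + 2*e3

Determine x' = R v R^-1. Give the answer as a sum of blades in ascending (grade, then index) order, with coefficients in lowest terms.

~R = 7*e1 + 9/5*e2 + 4*e3, and R ~R = 744/25, so R^-1 = ~R / (744/25).
R v = -54/5 + 18/25*e12 + 78/5*e13 + 18/5*e23
Answer: -1451/310*e1 - 81/62*e2 - 152/31*e3


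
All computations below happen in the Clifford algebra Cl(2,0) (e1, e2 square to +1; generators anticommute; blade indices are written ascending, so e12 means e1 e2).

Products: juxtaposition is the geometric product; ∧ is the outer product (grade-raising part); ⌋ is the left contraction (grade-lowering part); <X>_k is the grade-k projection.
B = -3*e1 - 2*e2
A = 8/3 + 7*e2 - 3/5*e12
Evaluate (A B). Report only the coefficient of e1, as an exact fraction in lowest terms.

step 1: -14 - 34/5*e1 - 107/15*e2 + 21*e12
Answer: -34/5


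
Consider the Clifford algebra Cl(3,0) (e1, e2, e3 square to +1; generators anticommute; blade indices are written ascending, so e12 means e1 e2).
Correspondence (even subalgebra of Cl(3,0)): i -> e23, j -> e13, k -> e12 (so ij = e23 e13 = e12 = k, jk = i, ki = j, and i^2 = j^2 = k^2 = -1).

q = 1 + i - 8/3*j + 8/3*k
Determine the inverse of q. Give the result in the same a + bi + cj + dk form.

In blades: q = 1 + 8/3*e12 - 8/3*e13 + e23.
With qbar = 1 - 8/3*e12 + 8/3*e13 - e23 (scalar fixed, mapped units negated), q qbar = 146/9 (the sum of squared coefficients), so q^-1 = qbar / (146/9) = 9/146 - 12/73*e12 + 12/73*e13 - 9/146*e23; translating back:
Answer: 9/146 - 9/146*i + 12/73*j - 12/73*k


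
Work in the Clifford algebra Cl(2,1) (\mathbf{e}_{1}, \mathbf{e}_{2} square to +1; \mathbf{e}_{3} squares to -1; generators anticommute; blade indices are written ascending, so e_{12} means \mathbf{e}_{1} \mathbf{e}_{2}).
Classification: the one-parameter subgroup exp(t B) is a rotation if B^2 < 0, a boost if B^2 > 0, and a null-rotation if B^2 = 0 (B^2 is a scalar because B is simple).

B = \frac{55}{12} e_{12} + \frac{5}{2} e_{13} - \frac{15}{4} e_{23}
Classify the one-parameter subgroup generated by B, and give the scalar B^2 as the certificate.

B^2 term by term: the squares give (\frac{55}{12})^2*(e_{12})^2 + (\frac{5}{2})^2*(e_{13})^2 + (-\frac{15}{4})^2*(e_{23})^2 = \frac{3025}{144}*(-1) + \frac{25}{4}*(+1) + \frac{225}{16}*(+1) = -\frac{25}{36} (each basis 2-blade squares to minus the product of its generators' squares); cross terms between blades sharing an index anticommute and cancel. So B^2 = -\frac{25}{36}.
Answer: rotation, certificate B^2 = -\frac{25}{36}. The class reads off the invariant scalar -\frac{25}{36} directly.


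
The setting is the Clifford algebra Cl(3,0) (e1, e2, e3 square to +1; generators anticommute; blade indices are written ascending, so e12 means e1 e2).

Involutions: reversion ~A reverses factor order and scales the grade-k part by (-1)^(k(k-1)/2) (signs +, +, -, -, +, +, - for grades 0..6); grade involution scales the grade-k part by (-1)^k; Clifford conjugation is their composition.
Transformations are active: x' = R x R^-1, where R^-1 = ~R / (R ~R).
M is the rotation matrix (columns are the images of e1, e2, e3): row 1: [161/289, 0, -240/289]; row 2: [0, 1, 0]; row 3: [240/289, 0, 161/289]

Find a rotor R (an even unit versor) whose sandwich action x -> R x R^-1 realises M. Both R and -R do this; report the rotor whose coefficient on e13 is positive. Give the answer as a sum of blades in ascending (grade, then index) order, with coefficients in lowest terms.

Method: write R = a + b12*e12 + b13*e13 + b23*e23 with a^2 + b12^2 + b13^2 + b23^2 = 1 (so R^-1 = ~R). Expanding the columns R e_j ~R gives tr M = 4a^2 - 1 and, from the antisymmetric part, M21 - M12 = -4a*b12, M13 - M31 = 4a*b13, M32 - M23 = -4a*b23.
Here tr M = 611/289, so a^2 = (1 + tr M)/4 = 225/289 and a = ±15/17. Taking a = 15/17: M21 - M12 = 0, M13 - M31 = -480/289, M32 - M23 = 0, giving b12 = 0, b13 = -8/17, b23 = 0, i.e. R = 15/17 - 8/17*e13.
Its e13 coefficient is negative, so report the other preimage -R.
Answer: -15/17 + 8/17*e13. Why the constraint matters: R and -R act identically through the sandwich — M has trace 611/289 either way — so only the sign condition on e13 picks one of the two preimages.


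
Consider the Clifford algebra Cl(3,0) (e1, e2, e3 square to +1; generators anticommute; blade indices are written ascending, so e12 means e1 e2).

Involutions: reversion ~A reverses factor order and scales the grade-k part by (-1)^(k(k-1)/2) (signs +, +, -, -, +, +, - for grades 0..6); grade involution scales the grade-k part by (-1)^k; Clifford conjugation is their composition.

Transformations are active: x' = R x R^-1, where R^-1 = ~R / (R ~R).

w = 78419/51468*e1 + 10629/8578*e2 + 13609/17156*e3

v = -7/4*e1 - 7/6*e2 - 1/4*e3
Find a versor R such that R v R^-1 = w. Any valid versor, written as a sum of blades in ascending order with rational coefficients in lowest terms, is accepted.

Here q(v) = q(w) = 323/72; the classical choice R = v + w = -5825/25734*e1 + 932/12867*e2 + 2330/4289*e3 then realises v -> w under the sandwich.
Answer: -5825/25734*e1 + 932/12867*e2 + 2330/4289*e3


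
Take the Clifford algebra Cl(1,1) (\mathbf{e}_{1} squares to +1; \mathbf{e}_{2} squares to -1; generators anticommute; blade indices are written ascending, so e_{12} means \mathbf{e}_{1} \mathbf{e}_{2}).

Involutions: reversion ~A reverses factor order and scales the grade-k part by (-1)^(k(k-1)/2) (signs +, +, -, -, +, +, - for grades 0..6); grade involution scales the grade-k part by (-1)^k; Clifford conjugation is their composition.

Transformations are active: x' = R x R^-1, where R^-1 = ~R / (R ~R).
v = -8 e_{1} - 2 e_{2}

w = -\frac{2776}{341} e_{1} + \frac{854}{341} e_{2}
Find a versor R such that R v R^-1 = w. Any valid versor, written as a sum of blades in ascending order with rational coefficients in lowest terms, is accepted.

Why this works: both vectors square to 60, so q(v) = q(w) and R = v + w = -\frac{5504}{341} e_{1} + \frac{172}{341} e_{2} carries v to w — its own direction survives, the complement (v - w)/2 flips.
Answer: -\frac{5504}{341} e_{1} + \frac{172}{341} e_{2}


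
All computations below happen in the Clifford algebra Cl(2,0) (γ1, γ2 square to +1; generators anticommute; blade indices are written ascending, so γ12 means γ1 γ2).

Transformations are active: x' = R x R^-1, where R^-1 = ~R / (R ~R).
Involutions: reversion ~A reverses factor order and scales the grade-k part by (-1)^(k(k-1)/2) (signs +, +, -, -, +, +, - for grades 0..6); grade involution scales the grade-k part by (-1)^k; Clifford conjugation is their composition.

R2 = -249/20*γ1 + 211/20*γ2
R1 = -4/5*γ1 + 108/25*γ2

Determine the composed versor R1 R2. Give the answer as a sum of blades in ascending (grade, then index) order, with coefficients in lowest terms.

Distribute over the terms of R1 (each basis-blade product reordered to ascending indices, repeated generators contracted through their squares):
(-4/5*γ1) R2 = 249/25 - 211/25*γ12
(108/25*γ2) R2 = 5697/125 + 6723/125*γ12
Summing the partial products and collecting blades:
Answer: 6942/125 + 5668/125*γ12


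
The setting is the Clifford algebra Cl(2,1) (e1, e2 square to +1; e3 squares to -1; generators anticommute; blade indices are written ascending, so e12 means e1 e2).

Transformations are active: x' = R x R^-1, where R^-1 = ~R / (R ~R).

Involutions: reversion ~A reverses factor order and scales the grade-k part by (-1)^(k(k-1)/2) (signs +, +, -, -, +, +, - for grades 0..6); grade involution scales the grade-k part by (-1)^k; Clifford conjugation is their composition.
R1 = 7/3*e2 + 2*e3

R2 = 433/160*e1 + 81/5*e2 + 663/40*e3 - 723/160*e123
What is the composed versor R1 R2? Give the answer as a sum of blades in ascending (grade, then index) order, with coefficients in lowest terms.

Distribute over the terms of R1 (each basis-blade product reordered to ascending indices, repeated generators contracted through their squares):
(7/3*e2) R2 = 189/5 - 3031/480*e12 + 1687/160*e13 + 1547/40*e23
(2*e3) R2 = -663/20 + 723/80*e12 - 433/80*e13 - 162/5*e23
Summing the partial products and collecting blades:
Answer: 93/20 + 1307/480*e12 + 821/160*e13 + 251/40*e23


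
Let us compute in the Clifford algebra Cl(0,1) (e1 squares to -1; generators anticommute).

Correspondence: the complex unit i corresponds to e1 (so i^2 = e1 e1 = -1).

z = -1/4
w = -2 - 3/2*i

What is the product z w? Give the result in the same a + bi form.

In blades: z = -1/4, w = -2 - 3/2*e1.
Distribute z over w term by term (generator squares from the signature, products reordered to ascending indices): (-1/4)*w = 1/2 + 3/8*e1.
Sum: 1/2 + 3/8*e1; translating back through the correspondence:
Answer: 1/2 + 3/8*i


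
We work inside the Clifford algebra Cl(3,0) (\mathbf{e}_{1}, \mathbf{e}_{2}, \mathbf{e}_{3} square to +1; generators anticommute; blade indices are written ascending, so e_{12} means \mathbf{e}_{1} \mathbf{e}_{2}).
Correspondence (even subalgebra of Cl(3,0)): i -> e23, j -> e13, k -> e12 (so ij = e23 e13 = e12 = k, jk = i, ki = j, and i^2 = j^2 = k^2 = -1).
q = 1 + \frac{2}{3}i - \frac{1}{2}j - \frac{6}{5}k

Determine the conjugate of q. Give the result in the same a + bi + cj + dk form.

In blades: q = 1 - \frac{6}{5} e_{12} - \frac{1}{2} e_{13} + \frac{2}{3} e_{23}.
Quaternion conjugation is reversion on the even subalgebra: the scalar is fixed and every grade-2 blade flips sign, giving 1 + \frac{6}{5} e_{12} + \frac{1}{2} e_{13} - \frac{2}{3} e_{23}; translating back:
Answer: 1 - \frac{2}{3}i + \frac{1}{2}j + \frac{6}{5}k


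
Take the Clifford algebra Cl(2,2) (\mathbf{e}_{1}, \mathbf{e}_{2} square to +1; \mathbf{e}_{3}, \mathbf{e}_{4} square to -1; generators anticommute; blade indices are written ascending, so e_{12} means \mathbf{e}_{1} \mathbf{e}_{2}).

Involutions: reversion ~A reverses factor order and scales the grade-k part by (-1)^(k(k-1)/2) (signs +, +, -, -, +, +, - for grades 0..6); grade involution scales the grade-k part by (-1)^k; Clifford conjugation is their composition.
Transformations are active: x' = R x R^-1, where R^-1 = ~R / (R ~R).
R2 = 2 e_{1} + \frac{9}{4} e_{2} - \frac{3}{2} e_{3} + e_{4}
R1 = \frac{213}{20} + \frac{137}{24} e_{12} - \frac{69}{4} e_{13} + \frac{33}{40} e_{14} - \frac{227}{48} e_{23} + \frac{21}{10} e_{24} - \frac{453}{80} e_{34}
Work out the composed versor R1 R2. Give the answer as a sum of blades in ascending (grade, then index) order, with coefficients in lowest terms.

Distribute over the terms of R2 (each basis-blade product reordered to ascending indices, repeated generators contracted through their squares):
R1 (2 e_{1}) = \frac{213}{10} e_{1} - \frac{137}{12} e_{2} + \frac{69}{2} e_{3} - \frac{33}{20} e_{4} - \frac{227}{24} e_{123} + \frac{21}{5} e_{124} - \frac{453}{40} e_{134}
R1 (\frac{9}{4} e_{2}) = \frac{411}{32} e_{1} + \frac{1917}{80} e_{2} + \frac{681}{64} e_{3} - \frac{189}{40} e_{4} + \frac{621}{16} e_{123} - \frac{297}{160} e_{124} - \frac{4077}{320} e_{234}
R1 (-\frac{3}{2} e_{3}) = -\frac{207}{8} e_{1} - \frac{227}{32} e_{2} - \frac{639}{40} e_{3} + \frac{1359}{160} e_{4} - \frac{137}{16} e_{123} + \frac{99}{80} e_{134} + \frac{63}{20} e_{234}
R1 (e_{4}) = -\frac{33}{40} e_{1} - \frac{21}{10} e_{2} + \frac{453}{80} e_{3} + \frac{213}{20} e_{4} + \frac{137}{24} e_{124} - \frac{69}{4} e_{134} - \frac{227}{48} e_{234}
Summing the partial products and collecting blades:
Answer: \frac{1191}{160} e_{1} + \frac{1609}{480} e_{2} + \frac{2229}{64} e_{3} + \frac{2043}{160} e_{4} + \frac{499}{24} e_{123} + \frac{773}{96} e_{124} - \frac{2187}{80} e_{134} - \frac{13747}{960} e_{234}


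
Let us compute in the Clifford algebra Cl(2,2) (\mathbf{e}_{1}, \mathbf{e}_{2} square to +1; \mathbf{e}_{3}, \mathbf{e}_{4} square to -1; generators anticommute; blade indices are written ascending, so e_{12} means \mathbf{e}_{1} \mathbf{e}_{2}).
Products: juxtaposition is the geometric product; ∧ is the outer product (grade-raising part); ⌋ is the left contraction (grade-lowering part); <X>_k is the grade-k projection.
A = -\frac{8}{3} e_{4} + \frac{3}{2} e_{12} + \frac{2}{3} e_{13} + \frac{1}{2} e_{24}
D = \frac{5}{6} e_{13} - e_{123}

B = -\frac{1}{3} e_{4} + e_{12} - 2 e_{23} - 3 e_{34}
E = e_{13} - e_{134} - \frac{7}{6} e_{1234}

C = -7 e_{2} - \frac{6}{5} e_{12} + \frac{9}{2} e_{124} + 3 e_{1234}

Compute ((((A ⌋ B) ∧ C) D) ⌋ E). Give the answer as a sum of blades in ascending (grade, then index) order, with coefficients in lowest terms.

step 1: -\frac{43}{18} + 8 e_{3}
step 2: \frac{301}{18} e_{2} + \frac{43}{15} e_{12} + 56 e_{23} - \frac{48}{5} e_{123} - \frac{43}{4} e_{124} + \frac{173}{6} e_{1234}
step 3: \frac{48}{5} - 56 e_{1} + 8 e_{2} + \frac{43}{15} e_{3} + \frac{173}{6} e_{4} - \frac{140}{3} e_{12} + \frac{301}{18} e_{13} - \frac{43}{18} e_{23} - \frac{865}{36} e_{24} + \frac{43}{4} e_{34} - \frac{1505}{108} e_{123} + \frac{215}{24} e_{234}
step 4: \frac{301}{18} + \frac{2279}{720} e_{1} - 56 e_{3} - \frac{301}{648} e_{4} + \frac{301}{24} e_{12} + \frac{11233}{1080} e_{13} - \frac{43}{540} e_{14} + \frac{2107}{108} e_{24} + \frac{14}{9} e_{34} - \frac{1211}{36} e_{123} + \frac{301}{90} e_{124} - \frac{4}{15} e_{134} + \frac{196}{3} e_{234} - \frac{56}{5} e_{1234}
Answer: \frac{301}{18} + \frac{2279}{720} e_{1} - 56 e_{3} - \frac{301}{648} e_{4} + \frac{301}{24} e_{12} + \frac{11233}{1080} e_{13} - \frac{43}{540} e_{14} + \frac{2107}{108} e_{24} + \frac{14}{9} e_{34} - \frac{1211}{36} e_{123} + \frac{301}{90} e_{124} - \frac{4}{15} e_{134} + \frac{196}{3} e_{234} - \frac{56}{5} e_{1234}


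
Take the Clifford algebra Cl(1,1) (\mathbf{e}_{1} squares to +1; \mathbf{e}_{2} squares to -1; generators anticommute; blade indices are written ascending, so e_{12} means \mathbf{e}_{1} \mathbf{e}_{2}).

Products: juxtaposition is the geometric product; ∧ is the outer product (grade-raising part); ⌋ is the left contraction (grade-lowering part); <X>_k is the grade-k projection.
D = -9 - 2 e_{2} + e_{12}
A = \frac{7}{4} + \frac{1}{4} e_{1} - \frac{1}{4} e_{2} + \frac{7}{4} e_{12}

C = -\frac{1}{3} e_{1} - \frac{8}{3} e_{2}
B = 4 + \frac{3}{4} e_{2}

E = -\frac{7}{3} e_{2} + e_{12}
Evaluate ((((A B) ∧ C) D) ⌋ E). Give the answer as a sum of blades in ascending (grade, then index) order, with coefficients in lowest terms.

step 1: \frac{115}{16} - \frac{5}{16} e_{1} + \frac{5}{16} e_{2} + \frac{115}{16} e_{12}
step 2: -\frac{115}{48} e_{1} - \frac{115}{6} e_{2} + \frac{15}{16} e_{12}
step 3: -\frac{1795}{48} + \frac{205}{48} e_{1} + \frac{8165}{48} e_{2} - \frac{175}{48} e_{12}
step 4: \frac{28315}{72} + \frac{8165}{48} e_{1} + \frac{3295}{36} e_{2} - \frac{1795}{48} e_{12}
Answer: \frac{28315}{72} + \frac{8165}{48} e_{1} + \frac{3295}{36} e_{2} - \frac{1795}{48} e_{12}


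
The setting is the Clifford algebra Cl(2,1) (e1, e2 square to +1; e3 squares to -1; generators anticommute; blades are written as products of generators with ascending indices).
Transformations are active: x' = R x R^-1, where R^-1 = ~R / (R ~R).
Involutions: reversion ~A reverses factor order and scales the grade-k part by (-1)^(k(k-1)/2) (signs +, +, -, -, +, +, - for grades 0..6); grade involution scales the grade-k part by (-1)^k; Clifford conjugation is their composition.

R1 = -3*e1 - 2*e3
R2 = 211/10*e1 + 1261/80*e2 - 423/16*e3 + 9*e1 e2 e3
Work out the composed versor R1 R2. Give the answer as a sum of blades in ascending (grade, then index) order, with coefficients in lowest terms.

Distribute over the terms of R1 (each basis-blade product reordered to ascending indices, repeated generators contracted through their squares):
(-3*e1) R2 = -633/10 - 3783/80*e1 e2 + 1269/16*e1 e3 - 27*e2 e3
(-2*e3) R2 = -423/8 + 18*e1 e2 + 211/5*e1 e3 + 1261/40*e2 e3
Summing the partial products and collecting blades:
Answer: -4647/40 - 2343/80*e1 e2 + 9721/80*e1 e3 + 181/40*e2 e3


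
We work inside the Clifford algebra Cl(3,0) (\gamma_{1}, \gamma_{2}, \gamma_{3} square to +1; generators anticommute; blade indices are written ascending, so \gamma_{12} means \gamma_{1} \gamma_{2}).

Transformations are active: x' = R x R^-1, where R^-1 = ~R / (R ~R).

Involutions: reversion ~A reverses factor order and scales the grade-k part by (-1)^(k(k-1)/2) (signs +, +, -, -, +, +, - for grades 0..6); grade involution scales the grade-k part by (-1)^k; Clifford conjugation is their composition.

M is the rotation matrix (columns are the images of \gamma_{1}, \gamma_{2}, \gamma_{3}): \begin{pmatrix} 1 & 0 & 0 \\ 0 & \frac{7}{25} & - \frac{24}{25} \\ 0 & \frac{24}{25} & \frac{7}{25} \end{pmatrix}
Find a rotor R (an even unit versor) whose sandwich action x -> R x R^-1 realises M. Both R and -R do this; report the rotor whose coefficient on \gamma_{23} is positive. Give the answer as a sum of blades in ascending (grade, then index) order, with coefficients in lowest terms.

Method: write R = a + b12*\gamma_{12} + b13*\gamma_{13} + b23*\gamma_{23} with a^2 + b12^2 + b13^2 + b23^2 = 1 (so R^-1 = ~R). Expanding the columns R e_j ~R gives tr M = 4a^2 - 1 and, from the antisymmetric part, M21 - M12 = -4a*b12, M13 - M31 = 4a*b13, M32 - M23 = -4a*b23.
Here tr M = \frac{39}{25}, so a^2 = (1 + tr M)/4 = \frac{16}{25} and a = ±\frac{4}{5}. Taking a = \frac{4}{5}: M21 - M12 = 0, M13 - M31 = 0, M32 - M23 = \frac{48}{25}, giving b12 = 0, b13 = 0, b23 = -\frac{3}{5}, i.e. R = \frac{4}{5} - \frac{3}{5} \gamma_{23}.
Its \gamma_{23} coefficient is negative, so report the other preimage -R.
Answer: -\frac{4}{5} + \frac{3}{5} \gamma_{23}. Uniqueness: Spin(3) -> SO(3) maps R and -R to the same rotation of trace \frac{39}{25}; fixing the sign of the \gamma_{23} coefficient removes the ambiguity.


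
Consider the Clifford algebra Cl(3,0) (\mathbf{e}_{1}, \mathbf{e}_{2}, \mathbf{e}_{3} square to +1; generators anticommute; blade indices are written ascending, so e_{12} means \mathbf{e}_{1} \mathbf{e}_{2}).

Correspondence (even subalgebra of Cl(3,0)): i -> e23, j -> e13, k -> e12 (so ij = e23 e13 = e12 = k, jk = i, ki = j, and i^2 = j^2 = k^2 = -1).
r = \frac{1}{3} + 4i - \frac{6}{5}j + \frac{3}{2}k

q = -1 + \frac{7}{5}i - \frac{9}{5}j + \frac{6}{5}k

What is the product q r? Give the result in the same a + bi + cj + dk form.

In blades: q = -1 + \frac{6}{5} e_{12} - \frac{9}{5} e_{13} + \frac{7}{5} e_{23}, r = \frac{1}{3} + \frac{3}{2} e_{12} - \frac{6}{5} e_{13} + 4 e_{23}.
Distribute q over r term by term (generator squares from the signature, products reordered to ascending indices): (-1)*r = -\frac{1}{3} - \frac{3}{2} e_{12} + \frac{6}{5} e_{13} - 4 e_{23}; (\frac{6}{5} e_{12})*r = -\frac{9}{5} + \frac{2}{5} e_{12} + \frac{24}{5} e_{13} + \frac{36}{25} e_{23}; (-\frac{9}{5} e_{13})*r = -\frac{54}{25} + \frac{36}{5} e_{12} - \frac{3}{5} e_{13} - \frac{27}{10} e_{23}; (\frac{7}{5} e_{23})*r = -\frac{28}{5} - \frac{42}{25} e_{12} - \frac{21}{10} e_{13} + \frac{7}{15} e_{23}.
Sum: -\frac{742}{75} + \frac{221}{50} e_{12} + \frac{33}{10} e_{13} - \frac{719}{150} e_{23}; translating back through the correspondence:
Answer: -\frac{742}{75} - \frac{719}{150}i + \frac{33}{10}j + \frac{221}{50}k


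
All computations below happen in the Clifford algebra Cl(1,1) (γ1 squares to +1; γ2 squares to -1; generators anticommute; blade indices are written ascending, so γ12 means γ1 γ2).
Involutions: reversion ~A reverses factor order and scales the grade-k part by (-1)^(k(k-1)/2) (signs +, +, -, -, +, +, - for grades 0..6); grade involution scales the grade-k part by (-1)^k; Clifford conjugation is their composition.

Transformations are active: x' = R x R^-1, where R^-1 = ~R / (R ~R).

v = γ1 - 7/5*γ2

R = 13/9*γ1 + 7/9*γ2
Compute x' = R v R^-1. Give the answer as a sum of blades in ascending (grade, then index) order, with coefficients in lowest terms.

~R = 13/9*γ1 + 7/9*γ2, and R ~R = 40/27, so R^-1 = ~R / (40/27).
R v = 38/15 - 14/5*γ12
Answer: 197/50*γ1 + 203/50*γ2


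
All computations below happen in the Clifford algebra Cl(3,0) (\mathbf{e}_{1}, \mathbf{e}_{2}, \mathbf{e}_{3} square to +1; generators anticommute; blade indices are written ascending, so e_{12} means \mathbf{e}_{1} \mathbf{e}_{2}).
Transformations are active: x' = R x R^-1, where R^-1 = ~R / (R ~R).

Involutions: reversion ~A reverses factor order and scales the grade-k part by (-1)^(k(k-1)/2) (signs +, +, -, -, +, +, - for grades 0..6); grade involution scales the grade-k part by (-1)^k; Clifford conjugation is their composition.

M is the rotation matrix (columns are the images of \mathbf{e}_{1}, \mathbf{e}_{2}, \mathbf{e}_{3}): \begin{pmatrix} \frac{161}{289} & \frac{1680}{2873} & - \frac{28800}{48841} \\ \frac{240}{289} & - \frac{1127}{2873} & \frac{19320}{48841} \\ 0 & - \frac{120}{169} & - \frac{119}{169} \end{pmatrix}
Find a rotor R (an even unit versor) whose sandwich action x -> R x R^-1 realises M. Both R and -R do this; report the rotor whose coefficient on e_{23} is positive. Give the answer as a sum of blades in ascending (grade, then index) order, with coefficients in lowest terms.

Method: write R = a + b12*e_{12} + b13*e_{13} + b23*e_{23} with a^2 + b12^2 + b13^2 + b23^2 = 1 (so R^-1 = ~R). Expanding the columns R e_j ~R gives tr M = 4a^2 - 1 and, from the antisymmetric part, M21 - M12 = -4a*b12, M13 - M31 = 4a*b13, M32 - M23 = -4a*b23.
Here tr M = -\frac{26341}{48841}, so a^2 = (1 + tr M)/4 = \frac{5625}{48841} and a = ±\frac{75}{221}. Taking a = \frac{75}{221}: M21 - M12 = \frac{12000}{48841}, M13 - M31 = -\frac{28800}{48841}, M32 - M23 = -\frac{54000}{48841}, giving b12 = -\frac{40}{221}, b13 = -\frac{96}{221}, b23 = \frac{180}{221}, i.e. R = \frac{75}{221} - \frac{40}{221} e_{12} - \frac{96}{221} e_{13} + \frac{180}{221} e_{23}.
Its e_{23} coefficient is already positive.
Answer: \frac{75}{221} - \frac{40}{221} e_{12} - \frac{96}{221} e_{13} + \frac{180}{221} e_{23}. Why the constraint matters: R and -R act identically through the sandwich — M has trace -\frac{26341}{48841} either way — so only the sign condition on e_{23} picks one of the two preimages.


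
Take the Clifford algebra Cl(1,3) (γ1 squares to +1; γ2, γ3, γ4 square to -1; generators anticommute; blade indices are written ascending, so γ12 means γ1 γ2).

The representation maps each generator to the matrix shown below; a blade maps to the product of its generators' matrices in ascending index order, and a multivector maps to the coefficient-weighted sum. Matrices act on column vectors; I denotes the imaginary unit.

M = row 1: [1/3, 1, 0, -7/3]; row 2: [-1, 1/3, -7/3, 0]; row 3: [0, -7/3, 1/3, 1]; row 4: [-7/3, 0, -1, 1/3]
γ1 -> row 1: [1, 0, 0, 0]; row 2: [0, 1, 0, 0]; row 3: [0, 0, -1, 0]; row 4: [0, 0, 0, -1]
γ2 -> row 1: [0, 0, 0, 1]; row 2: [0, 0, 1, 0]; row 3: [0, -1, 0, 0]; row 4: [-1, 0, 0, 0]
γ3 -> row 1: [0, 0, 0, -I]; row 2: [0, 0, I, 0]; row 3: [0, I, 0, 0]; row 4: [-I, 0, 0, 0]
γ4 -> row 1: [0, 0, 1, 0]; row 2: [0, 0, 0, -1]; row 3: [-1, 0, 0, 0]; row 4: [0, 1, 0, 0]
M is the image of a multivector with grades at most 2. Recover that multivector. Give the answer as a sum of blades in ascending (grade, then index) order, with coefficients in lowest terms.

Method: the blade images are trace-orthogonal — tr(rho(e_A) rho(e_B)^-1) = 4 if A = B and 0 otherwise — and rho(e_A)^-1 = (e_A)^2 * rho(e_A) with (e_A)^2 = +1 or -1, so the coefficient of e_A in the preimage is (e_A)^2 * tr(M rho(e_A))/4.
Nonzero projections over blades of grade <= 2: 1: (1)^2 = +1, tr(M 1) = 4/3, coefficient 1/3; γ12: (γ12)^2 = +1, tr(M rho(γ12)) = -28/3, coefficient -7/3; γ24: (γ24)^2 = -1, tr(M rho(γ24)) = -4, coefficient 1. Every other blade of grade <= 2 projects to 0.
Answer: 1/3 - 7/3*γ12 + γ24


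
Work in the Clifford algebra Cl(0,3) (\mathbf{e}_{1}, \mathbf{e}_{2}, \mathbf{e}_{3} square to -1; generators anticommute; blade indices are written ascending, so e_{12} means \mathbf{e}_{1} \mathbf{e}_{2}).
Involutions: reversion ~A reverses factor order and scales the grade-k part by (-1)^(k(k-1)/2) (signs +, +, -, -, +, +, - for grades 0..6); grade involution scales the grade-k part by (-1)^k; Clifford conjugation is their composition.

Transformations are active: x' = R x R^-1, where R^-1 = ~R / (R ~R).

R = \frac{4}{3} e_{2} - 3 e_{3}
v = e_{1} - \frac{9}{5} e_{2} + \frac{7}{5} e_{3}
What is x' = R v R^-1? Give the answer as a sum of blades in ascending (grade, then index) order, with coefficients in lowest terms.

~R = \frac{4}{3} e_{2} - 3 e_{3}, and R ~R = -\frac{97}{9}, so R^-1 = ~R / (-\frac{97}{9}).
R v = \frac{33}{5} - \frac{4}{3} e_{12} + 3 e_{13} - \frac{53}{15} e_{23}
Answer: -e_{1} + \frac{81}{485} e_{2} + \frac{1103}{485} e_{3}


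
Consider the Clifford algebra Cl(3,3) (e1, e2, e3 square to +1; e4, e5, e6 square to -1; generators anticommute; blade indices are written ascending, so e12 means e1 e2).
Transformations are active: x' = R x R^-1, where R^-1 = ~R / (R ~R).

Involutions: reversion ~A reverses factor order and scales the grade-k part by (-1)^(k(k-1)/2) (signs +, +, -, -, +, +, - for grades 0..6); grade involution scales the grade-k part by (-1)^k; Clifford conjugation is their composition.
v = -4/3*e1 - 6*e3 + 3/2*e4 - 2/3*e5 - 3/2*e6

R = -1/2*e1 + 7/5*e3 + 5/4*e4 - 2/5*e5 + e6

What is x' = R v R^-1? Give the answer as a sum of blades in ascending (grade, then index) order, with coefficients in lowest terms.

~R = -1/2*e1 + 7/5*e3 + 5/4*e4 - 2/5*e5 + e6, and R ~R = -41/80, so R^-1 = ~R / (-41/80).
R v = -67/8 + 73/15*e13 + 11/12*e14 - 1/5*e15 + 25/12*e16 + 48/5*e34 - 10/3*e35 + 39/10*e36 - 7/30*e45 - 27/8*e46 + 19/15*e56
Answer: -1846/123*e1 + 2122/41*e3 + 3227/82*e4 - 1526/123*e5 + 2803/82*e6
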